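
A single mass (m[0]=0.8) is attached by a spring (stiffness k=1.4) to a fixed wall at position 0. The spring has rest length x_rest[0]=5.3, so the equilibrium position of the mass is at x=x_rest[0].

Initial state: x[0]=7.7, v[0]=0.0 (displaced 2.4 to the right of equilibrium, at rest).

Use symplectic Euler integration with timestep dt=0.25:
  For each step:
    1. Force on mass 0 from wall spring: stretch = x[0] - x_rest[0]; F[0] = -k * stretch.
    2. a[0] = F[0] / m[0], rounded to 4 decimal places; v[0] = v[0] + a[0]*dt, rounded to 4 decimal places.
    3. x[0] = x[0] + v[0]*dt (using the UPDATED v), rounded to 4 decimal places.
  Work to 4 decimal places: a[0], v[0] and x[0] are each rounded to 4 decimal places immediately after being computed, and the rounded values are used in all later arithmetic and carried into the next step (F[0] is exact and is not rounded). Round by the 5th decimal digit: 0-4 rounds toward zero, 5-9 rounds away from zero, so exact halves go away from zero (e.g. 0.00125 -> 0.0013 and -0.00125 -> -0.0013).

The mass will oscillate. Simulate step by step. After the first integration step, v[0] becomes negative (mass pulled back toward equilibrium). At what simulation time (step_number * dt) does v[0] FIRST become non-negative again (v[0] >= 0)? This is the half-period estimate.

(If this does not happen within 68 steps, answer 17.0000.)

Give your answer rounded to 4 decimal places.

Answer: 2.5000

Derivation:
Step 0: x=[7.7000] v=[0.0000]
Step 1: x=[7.4375] v=[-1.0500]
Step 2: x=[6.9412] v=[-1.9852]
Step 3: x=[6.2654] v=[-2.7032]
Step 4: x=[5.4840] v=[-3.1256]
Step 5: x=[4.6825] v=[-3.2061]
Step 6: x=[3.9485] v=[-2.9360]
Step 7: x=[3.3623] v=[-2.3447]
Step 8: x=[2.9881] v=[-1.4970]
Step 9: x=[2.8667] v=[-0.4856]
Step 10: x=[3.0115] v=[0.5790]
First v>=0 after going negative at step 10, time=2.5000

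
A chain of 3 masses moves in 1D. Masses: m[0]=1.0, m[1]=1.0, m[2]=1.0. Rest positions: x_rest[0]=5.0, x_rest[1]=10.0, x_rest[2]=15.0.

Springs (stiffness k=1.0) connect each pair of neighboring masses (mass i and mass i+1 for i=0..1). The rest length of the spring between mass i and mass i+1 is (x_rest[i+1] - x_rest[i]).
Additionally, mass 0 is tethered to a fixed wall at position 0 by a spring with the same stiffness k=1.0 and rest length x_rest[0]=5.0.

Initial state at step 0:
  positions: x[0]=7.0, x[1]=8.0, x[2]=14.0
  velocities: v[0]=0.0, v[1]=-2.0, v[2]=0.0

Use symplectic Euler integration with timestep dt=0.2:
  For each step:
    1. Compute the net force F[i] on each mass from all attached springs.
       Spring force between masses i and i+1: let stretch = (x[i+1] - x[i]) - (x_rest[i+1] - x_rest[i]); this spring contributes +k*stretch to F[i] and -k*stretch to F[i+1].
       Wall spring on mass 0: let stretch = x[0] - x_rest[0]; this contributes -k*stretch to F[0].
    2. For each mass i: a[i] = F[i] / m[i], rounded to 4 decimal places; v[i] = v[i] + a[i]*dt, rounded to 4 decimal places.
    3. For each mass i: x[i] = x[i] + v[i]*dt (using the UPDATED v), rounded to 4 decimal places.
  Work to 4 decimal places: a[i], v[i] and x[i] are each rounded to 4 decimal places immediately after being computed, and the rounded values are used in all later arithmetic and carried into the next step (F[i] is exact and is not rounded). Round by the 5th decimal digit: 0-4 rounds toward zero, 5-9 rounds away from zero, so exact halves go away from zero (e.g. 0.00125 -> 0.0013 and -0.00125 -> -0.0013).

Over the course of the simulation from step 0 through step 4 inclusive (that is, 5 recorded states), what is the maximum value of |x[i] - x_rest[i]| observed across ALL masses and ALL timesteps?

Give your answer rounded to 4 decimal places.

Answer: 2.2000

Derivation:
Step 0: x=[7.0000 8.0000 14.0000] v=[0.0000 -2.0000 0.0000]
Step 1: x=[6.7600 7.8000 13.9600] v=[-1.2000 -1.0000 -0.2000]
Step 2: x=[6.2912 7.8048 13.8736] v=[-2.3440 0.0240 -0.4320]
Step 3: x=[5.6313 7.9918 13.7444] v=[-3.2995 0.9350 -0.6458]
Step 4: x=[4.8406 8.3145 13.5851] v=[-3.9537 1.6134 -0.7963]
Max displacement = 2.2000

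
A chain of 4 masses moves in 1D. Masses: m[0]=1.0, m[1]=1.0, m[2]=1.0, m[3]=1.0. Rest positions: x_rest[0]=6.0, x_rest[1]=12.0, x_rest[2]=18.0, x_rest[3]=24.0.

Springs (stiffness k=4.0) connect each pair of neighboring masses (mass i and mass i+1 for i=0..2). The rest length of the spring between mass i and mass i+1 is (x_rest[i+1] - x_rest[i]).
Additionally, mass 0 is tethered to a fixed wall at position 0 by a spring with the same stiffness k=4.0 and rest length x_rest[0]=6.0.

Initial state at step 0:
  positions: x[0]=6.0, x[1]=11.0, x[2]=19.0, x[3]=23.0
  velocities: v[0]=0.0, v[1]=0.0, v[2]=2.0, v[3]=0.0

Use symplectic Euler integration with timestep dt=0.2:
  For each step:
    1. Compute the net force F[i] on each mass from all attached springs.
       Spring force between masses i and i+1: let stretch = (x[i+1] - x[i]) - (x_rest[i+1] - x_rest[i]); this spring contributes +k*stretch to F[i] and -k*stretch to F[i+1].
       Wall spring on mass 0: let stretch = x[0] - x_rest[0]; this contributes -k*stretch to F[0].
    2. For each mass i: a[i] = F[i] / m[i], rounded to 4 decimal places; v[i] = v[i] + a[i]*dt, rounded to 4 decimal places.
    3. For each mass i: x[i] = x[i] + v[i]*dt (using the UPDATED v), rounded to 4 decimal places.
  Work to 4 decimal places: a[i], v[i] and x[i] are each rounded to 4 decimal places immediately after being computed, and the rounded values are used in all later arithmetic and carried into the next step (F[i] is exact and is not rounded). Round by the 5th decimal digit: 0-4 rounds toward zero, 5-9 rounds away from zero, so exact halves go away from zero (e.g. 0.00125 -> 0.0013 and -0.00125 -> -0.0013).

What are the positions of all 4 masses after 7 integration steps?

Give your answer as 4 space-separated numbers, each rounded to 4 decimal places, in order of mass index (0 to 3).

Step 0: x=[6.0000 11.0000 19.0000 23.0000] v=[0.0000 0.0000 2.0000 0.0000]
Step 1: x=[5.8400 11.4800 18.7600 23.3200] v=[-0.8000 2.4000 -1.2000 1.6000]
Step 2: x=[5.6480 12.2224 18.0848 23.8704] v=[-0.9600 3.7120 -3.3760 2.7520]
Step 3: x=[5.6042 12.8509 17.3973 24.4551] v=[-0.2189 3.1424 -3.4374 2.9235]
Step 4: x=[5.8232 13.0473 17.1116 24.8706] v=[1.0951 0.9822 -1.4283 2.0773]
Step 5: x=[6.2664 12.7382 17.4171 25.0046] v=[2.2158 -1.5456 1.5275 0.6701]
Step 6: x=[6.7424 12.1422 18.1880 24.8846] v=[2.3801 -2.9799 3.8544 -0.5999]
Step 7: x=[7.0036 11.6496 19.0630 24.6532] v=[1.3060 -2.4631 4.3750 -1.1572]

Answer: 7.0036 11.6496 19.0630 24.6532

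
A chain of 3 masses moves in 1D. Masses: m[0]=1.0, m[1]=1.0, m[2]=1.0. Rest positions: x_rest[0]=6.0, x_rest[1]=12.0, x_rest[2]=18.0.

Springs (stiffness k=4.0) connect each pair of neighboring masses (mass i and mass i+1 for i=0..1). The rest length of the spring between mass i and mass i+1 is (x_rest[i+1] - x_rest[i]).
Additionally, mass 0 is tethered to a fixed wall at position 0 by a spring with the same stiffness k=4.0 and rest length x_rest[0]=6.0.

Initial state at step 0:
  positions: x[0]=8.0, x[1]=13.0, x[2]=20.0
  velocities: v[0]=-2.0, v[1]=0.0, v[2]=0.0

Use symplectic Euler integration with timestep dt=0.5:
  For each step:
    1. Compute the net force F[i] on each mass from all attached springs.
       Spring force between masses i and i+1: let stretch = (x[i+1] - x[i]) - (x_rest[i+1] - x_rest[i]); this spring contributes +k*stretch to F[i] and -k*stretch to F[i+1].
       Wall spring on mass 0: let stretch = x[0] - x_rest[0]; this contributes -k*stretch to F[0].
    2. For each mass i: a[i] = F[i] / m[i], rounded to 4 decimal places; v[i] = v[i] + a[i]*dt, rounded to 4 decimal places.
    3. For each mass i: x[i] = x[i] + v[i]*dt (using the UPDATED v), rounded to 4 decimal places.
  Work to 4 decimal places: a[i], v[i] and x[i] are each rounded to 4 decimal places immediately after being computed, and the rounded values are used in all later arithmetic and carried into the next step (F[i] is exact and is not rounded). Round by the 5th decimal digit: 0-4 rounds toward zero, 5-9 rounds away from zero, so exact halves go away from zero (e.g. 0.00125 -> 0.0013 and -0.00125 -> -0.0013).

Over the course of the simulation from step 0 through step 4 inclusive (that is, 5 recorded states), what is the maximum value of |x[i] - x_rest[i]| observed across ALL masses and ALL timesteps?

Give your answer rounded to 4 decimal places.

Answer: 3.0000

Derivation:
Step 0: x=[8.0000 13.0000 20.0000] v=[-2.0000 0.0000 0.0000]
Step 1: x=[4.0000 15.0000 19.0000] v=[-8.0000 4.0000 -2.0000]
Step 2: x=[7.0000 10.0000 20.0000] v=[6.0000 -10.0000 2.0000]
Step 3: x=[6.0000 12.0000 17.0000] v=[-2.0000 4.0000 -6.0000]
Step 4: x=[5.0000 13.0000 15.0000] v=[-2.0000 2.0000 -4.0000]
Max displacement = 3.0000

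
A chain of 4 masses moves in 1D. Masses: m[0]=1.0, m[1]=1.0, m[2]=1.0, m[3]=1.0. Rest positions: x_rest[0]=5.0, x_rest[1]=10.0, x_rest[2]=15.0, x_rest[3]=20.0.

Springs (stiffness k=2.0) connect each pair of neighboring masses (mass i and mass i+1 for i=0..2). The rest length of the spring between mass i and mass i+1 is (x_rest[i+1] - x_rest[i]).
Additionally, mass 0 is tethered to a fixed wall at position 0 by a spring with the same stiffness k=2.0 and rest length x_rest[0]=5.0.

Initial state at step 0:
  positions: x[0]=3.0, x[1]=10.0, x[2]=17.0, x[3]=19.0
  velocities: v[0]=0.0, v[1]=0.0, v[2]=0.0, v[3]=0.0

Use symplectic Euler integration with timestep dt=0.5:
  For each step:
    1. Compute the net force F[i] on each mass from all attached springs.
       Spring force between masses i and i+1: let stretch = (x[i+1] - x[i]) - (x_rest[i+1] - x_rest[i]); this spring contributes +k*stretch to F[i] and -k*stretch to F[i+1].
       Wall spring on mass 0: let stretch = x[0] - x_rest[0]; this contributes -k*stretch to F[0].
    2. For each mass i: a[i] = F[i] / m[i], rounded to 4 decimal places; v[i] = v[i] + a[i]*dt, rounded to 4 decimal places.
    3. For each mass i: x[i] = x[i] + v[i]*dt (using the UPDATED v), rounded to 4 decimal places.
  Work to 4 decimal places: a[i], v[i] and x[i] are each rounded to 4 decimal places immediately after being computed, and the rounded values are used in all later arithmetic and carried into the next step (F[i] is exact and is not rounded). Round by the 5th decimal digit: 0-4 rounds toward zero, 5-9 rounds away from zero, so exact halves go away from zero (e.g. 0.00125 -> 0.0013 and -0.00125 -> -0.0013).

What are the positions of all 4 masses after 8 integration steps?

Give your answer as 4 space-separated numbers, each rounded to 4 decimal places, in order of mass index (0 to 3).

Step 0: x=[3.0000 10.0000 17.0000 19.0000] v=[0.0000 0.0000 0.0000 0.0000]
Step 1: x=[5.0000 10.0000 14.5000 20.5000] v=[4.0000 0.0000 -5.0000 3.0000]
Step 2: x=[7.0000 9.7500 12.7500 21.5000] v=[4.0000 -0.5000 -3.5000 2.0000]
Step 3: x=[6.8750 9.6250 13.8750 20.6250] v=[-0.2500 -0.2500 2.2500 -1.7500]
Step 4: x=[4.6875 10.2500 16.2500 18.8750] v=[-4.3750 1.2500 4.7500 -3.5000]
Step 5: x=[2.9375 11.0938 16.9375 18.3125] v=[-3.5000 1.6875 1.3750 -1.1250]
Step 6: x=[3.7969 10.7813 15.3907 19.5625] v=[1.7188 -0.6251 -3.0937 2.5000]
Step 7: x=[6.2501 9.2813 13.6251 21.2266] v=[4.9063 -3.0001 -3.5313 3.3282]
Step 8: x=[7.0938 8.4376 13.4883 21.5900] v=[1.6874 -1.6875 -0.2736 0.7267]

Answer: 7.0938 8.4376 13.4883 21.5900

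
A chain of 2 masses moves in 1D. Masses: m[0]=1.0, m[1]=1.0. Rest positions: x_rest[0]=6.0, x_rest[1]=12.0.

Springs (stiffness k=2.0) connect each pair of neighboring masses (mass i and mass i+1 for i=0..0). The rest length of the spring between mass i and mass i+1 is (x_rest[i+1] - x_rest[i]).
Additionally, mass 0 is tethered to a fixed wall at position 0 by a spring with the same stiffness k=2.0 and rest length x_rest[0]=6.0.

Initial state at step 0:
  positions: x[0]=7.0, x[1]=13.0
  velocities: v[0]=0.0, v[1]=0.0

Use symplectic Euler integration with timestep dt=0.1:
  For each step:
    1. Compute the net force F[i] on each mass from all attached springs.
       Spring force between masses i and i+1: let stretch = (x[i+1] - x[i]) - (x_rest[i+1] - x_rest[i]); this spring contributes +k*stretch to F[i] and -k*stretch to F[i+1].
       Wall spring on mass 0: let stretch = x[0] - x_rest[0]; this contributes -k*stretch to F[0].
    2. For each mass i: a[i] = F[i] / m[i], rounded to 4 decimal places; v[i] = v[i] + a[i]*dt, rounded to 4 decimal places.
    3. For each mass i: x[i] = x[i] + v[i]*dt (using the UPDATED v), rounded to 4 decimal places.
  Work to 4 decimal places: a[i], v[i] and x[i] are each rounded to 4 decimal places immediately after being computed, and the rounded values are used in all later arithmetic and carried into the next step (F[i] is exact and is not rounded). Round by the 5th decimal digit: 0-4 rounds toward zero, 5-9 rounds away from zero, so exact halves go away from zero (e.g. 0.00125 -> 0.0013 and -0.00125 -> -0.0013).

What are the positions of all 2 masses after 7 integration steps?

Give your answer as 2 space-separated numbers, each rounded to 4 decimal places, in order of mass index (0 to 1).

Step 0: x=[7.0000 13.0000] v=[0.0000 0.0000]
Step 1: x=[6.9800 13.0000] v=[-0.2000 0.0000]
Step 2: x=[6.9408 12.9996] v=[-0.3920 -0.0040]
Step 3: x=[6.8840 12.9980] v=[-0.5684 -0.0158]
Step 4: x=[6.8118 12.9941] v=[-0.7224 -0.0386]
Step 5: x=[6.7270 12.9866] v=[-0.8483 -0.0751]
Step 6: x=[6.6328 12.9739] v=[-0.9418 -0.1270]
Step 7: x=[6.5328 12.9544] v=[-1.0001 -0.1952]

Answer: 6.5328 12.9544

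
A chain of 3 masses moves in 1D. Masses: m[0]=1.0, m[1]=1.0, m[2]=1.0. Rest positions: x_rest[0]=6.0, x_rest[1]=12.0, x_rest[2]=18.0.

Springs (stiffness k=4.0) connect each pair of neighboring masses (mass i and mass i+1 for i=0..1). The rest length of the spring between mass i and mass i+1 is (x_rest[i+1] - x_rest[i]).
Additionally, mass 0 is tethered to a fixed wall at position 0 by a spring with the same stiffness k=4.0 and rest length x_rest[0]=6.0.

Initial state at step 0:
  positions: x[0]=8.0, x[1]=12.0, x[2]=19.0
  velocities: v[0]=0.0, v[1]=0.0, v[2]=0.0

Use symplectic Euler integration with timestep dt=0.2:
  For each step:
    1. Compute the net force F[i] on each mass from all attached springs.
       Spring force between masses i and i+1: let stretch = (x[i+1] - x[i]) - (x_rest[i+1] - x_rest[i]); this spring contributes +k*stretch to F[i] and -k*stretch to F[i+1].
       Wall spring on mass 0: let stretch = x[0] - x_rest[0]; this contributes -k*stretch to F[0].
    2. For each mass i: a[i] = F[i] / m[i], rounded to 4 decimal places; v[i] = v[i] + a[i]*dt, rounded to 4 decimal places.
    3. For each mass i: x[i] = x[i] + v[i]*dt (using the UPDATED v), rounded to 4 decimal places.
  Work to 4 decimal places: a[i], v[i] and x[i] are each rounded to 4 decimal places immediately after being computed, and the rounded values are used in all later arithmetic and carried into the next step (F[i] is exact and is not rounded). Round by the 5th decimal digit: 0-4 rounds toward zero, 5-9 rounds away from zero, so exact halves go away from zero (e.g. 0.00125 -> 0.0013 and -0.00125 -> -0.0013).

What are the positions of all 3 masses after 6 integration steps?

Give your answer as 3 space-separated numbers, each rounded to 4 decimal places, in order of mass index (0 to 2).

Answer: 5.5949 11.9389 18.9896

Derivation:
Step 0: x=[8.0000 12.0000 19.0000] v=[0.0000 0.0000 0.0000]
Step 1: x=[7.3600 12.4800 18.8400] v=[-3.2000 2.4000 -0.8000]
Step 2: x=[6.3616 13.1584 18.6224] v=[-4.9920 3.3920 -1.0880]
Step 3: x=[5.4328 13.6236 18.4906] v=[-4.6438 2.3258 -0.6592]
Step 4: x=[4.9453 13.5570 18.5400] v=[-2.4374 -0.3332 0.2472]
Step 5: x=[5.0444 12.9098 18.7522] v=[0.4957 -3.2362 1.0608]
Step 6: x=[5.5949 11.9389 18.9896] v=[2.7525 -4.8546 1.1869]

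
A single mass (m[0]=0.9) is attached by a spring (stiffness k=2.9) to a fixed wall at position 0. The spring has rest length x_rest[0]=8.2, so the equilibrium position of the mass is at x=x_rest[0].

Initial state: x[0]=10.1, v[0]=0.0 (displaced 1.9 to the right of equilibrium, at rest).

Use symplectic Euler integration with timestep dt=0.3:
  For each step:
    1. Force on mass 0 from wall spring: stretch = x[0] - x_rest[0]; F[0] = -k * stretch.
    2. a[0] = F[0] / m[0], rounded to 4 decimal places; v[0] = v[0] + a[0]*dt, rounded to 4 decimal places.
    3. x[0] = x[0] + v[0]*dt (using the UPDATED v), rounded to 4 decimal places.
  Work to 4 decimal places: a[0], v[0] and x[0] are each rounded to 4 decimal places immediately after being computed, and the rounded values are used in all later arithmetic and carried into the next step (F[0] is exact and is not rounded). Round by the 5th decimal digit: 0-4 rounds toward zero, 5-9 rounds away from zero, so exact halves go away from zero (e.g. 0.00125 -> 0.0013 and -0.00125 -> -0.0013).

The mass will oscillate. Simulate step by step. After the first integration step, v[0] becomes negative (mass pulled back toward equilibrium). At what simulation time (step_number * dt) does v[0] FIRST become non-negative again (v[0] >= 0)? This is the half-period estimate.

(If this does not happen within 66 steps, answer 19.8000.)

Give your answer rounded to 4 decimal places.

Answer: 1.8000

Derivation:
Step 0: x=[10.1000] v=[0.0000]
Step 1: x=[9.5490] v=[-1.8367]
Step 2: x=[8.6068] v=[-3.1407]
Step 3: x=[7.5466] v=[-3.5339]
Step 4: x=[6.6759] v=[-2.9023]
Step 5: x=[6.2472] v=[-1.4290]
Step 6: x=[6.3848] v=[0.4587]
First v>=0 after going negative at step 6, time=1.8000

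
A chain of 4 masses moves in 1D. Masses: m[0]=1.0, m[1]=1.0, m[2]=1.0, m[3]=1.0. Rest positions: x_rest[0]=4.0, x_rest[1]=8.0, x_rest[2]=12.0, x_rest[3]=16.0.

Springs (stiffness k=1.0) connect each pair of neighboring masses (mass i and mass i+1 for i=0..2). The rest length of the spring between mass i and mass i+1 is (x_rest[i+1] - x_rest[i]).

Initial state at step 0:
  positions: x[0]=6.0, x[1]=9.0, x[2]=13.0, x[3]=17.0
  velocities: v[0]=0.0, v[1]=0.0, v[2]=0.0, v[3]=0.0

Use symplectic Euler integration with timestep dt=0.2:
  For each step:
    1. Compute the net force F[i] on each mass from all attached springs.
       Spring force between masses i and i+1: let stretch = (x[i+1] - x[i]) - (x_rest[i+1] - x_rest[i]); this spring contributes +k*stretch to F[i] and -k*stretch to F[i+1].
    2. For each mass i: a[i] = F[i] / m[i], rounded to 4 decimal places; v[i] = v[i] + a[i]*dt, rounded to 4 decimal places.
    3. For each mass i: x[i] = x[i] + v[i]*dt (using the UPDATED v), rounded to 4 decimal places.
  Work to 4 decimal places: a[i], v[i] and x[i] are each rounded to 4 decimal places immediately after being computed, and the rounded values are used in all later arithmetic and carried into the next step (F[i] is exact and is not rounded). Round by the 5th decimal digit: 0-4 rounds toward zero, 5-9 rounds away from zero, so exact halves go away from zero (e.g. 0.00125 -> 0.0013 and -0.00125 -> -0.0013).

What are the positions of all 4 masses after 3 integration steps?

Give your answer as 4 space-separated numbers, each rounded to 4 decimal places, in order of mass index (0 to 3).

Answer: 5.7757 9.2166 13.0077 17.0001

Derivation:
Step 0: x=[6.0000 9.0000 13.0000 17.0000] v=[0.0000 0.0000 0.0000 0.0000]
Step 1: x=[5.9600 9.0400 13.0000 17.0000] v=[-0.2000 0.2000 0.0000 0.0000]
Step 2: x=[5.8832 9.1152 13.0016 17.0000] v=[-0.3840 0.3760 0.0080 0.0000]
Step 3: x=[5.7757 9.2166 13.0077 17.0001] v=[-0.5376 0.5069 0.0304 0.0003]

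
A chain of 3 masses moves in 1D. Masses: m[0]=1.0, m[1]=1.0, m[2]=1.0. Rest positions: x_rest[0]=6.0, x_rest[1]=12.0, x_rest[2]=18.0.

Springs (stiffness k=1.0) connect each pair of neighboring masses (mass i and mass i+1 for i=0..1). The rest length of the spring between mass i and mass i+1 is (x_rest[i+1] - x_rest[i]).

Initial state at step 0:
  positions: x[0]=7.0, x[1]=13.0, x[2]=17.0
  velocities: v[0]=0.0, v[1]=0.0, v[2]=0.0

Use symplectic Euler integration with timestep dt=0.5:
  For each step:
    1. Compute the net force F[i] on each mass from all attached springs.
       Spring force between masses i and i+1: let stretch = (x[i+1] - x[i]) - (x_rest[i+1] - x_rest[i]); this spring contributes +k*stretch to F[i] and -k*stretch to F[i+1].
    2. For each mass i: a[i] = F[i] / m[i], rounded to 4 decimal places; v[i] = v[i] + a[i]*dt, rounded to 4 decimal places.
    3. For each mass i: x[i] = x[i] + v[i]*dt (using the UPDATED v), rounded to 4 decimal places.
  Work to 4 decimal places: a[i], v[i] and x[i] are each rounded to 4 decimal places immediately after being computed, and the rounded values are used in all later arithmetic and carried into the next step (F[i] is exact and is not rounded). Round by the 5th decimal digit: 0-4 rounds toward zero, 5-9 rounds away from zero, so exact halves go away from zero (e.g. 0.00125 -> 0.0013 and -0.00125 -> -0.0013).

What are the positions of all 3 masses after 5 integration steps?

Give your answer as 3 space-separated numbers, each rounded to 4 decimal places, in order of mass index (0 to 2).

Step 0: x=[7.0000 13.0000 17.0000] v=[0.0000 0.0000 0.0000]
Step 1: x=[7.0000 12.5000 17.5000] v=[0.0000 -1.0000 1.0000]
Step 2: x=[6.8750 11.8750 18.2500] v=[-0.2500 -1.2500 1.5000]
Step 3: x=[6.5000 11.5938 18.9063] v=[-0.7500 -0.5625 1.3125]
Step 4: x=[5.8985 11.8673 19.2345] v=[-1.2031 0.5469 0.6563]
Step 5: x=[5.2892 12.4904 19.2209] v=[-1.2187 1.2461 -0.0273]

Answer: 5.2892 12.4904 19.2209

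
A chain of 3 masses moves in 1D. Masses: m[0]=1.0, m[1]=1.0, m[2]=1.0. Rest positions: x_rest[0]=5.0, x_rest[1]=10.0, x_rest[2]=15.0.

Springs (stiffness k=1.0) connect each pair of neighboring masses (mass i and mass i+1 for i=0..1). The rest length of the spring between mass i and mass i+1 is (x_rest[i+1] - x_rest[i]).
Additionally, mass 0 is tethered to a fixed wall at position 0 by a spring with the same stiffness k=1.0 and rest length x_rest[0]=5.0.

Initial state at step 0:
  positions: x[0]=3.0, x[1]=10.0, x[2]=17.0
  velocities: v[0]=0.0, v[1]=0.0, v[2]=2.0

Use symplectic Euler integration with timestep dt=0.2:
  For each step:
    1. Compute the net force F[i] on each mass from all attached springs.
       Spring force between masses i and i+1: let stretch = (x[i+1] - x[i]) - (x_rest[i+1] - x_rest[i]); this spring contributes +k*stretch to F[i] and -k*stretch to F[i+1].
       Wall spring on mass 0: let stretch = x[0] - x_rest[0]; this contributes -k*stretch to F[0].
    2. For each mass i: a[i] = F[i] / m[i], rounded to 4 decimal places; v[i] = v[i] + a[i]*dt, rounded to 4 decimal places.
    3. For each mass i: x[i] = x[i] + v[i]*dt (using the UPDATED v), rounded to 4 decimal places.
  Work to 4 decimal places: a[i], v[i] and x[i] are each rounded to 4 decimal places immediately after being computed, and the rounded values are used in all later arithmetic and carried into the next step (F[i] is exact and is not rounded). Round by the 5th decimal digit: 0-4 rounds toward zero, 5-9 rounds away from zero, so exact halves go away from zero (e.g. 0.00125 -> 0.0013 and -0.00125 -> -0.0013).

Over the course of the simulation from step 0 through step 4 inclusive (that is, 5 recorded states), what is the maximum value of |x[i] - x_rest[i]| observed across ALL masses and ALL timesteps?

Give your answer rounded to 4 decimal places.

Step 0: x=[3.0000 10.0000 17.0000] v=[0.0000 0.0000 2.0000]
Step 1: x=[3.1600 10.0000 17.3200] v=[0.8000 0.0000 1.6000]
Step 2: x=[3.4672 10.0192 17.5472] v=[1.5360 0.0960 1.1360]
Step 3: x=[3.8978 10.0774 17.6733] v=[2.1530 0.2912 0.6304]
Step 4: x=[4.4197 10.1923 17.6955] v=[2.6094 0.5745 0.1112]
Max displacement = 2.6955

Answer: 2.6955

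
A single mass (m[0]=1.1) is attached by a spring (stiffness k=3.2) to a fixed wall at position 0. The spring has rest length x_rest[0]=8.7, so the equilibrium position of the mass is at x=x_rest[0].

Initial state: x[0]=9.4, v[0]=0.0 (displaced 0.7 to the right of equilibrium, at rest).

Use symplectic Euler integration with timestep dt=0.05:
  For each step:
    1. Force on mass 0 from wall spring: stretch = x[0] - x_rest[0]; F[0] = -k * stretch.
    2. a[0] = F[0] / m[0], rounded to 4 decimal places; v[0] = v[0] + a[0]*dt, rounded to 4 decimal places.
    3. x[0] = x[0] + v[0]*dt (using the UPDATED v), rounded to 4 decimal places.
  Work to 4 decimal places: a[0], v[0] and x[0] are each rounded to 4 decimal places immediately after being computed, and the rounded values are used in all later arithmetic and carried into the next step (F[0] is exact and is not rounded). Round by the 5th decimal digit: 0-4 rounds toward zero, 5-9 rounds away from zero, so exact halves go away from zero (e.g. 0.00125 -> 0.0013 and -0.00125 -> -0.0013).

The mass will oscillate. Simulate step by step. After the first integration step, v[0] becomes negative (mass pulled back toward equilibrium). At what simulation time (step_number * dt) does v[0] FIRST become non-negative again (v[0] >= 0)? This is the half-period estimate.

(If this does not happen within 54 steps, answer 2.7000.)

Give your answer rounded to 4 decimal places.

Step 0: x=[9.4000] v=[0.0000]
Step 1: x=[9.3949] v=[-0.1018]
Step 2: x=[9.3848] v=[-0.2029]
Step 3: x=[9.3697] v=[-0.3025]
Step 4: x=[9.3497] v=[-0.3999]
Step 5: x=[9.3250] v=[-0.4944]
Step 6: x=[9.2957] v=[-0.5853]
Step 7: x=[9.2621] v=[-0.6719]
Step 8: x=[9.2244] v=[-0.7537]
Step 9: x=[9.1829] v=[-0.8300]
Step 10: x=[9.1379] v=[-0.9002]
Step 11: x=[9.0897] v=[-0.9639]
Step 12: x=[9.0387] v=[-1.0206]
Step 13: x=[8.9852] v=[-1.0699]
Step 14: x=[8.9296] v=[-1.1114]
Step 15: x=[8.8724] v=[-1.1448]
Step 16: x=[8.8139] v=[-1.1699]
Step 17: x=[8.7546] v=[-1.1865]
Step 18: x=[8.6949] v=[-1.1944]
Step 19: x=[8.6352] v=[-1.1937]
Step 20: x=[8.5760] v=[-1.1843]
Step 21: x=[8.5177] v=[-1.1663]
Step 22: x=[8.4607] v=[-1.1398]
Step 23: x=[8.4055] v=[-1.1050]
Step 24: x=[8.3524] v=[-1.0622]
Step 25: x=[8.3018] v=[-1.0116]
Step 26: x=[8.2541] v=[-0.9537]
Step 27: x=[8.2097] v=[-0.8888]
Step 28: x=[8.1688] v=[-0.8175]
Step 29: x=[8.1318] v=[-0.7402]
Step 30: x=[8.0989] v=[-0.6576]
Step 31: x=[8.0704] v=[-0.5702]
Step 32: x=[8.0465] v=[-0.4786]
Step 33: x=[8.0273] v=[-0.3835]
Step 34: x=[8.0130] v=[-0.2857]
Step 35: x=[8.0037] v=[-0.1858]
Step 36: x=[7.9995] v=[-0.0845]
Step 37: x=[8.0004] v=[0.0174]
First v>=0 after going negative at step 37, time=1.8500

Answer: 1.8500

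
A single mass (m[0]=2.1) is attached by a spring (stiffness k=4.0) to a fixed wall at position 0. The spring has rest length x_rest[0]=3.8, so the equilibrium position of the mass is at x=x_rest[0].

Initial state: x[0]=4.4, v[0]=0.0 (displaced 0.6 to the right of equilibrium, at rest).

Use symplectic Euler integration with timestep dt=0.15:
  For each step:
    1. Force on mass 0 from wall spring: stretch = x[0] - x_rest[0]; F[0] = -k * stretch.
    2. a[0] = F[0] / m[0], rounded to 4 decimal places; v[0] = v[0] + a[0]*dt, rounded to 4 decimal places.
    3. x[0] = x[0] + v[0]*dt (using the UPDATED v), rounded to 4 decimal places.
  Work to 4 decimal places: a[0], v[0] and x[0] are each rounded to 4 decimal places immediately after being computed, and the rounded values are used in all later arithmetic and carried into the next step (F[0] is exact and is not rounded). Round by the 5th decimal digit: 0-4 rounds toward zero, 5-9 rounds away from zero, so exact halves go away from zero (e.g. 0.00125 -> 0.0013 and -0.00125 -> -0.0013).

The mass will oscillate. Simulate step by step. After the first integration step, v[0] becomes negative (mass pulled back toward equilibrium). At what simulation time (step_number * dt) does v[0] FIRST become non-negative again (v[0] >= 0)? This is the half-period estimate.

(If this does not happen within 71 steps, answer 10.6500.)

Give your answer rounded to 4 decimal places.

Step 0: x=[4.4000] v=[0.0000]
Step 1: x=[4.3743] v=[-0.1714]
Step 2: x=[4.3240] v=[-0.3355]
Step 3: x=[4.2512] v=[-0.4852]
Step 4: x=[4.1591] v=[-0.6141]
Step 5: x=[4.0516] v=[-0.7167]
Step 6: x=[3.9333] v=[-0.7886]
Step 7: x=[3.8093] v=[-0.8267]
Step 8: x=[3.6849] v=[-0.8294]
Step 9: x=[3.5654] v=[-0.7965]
Step 10: x=[3.4560] v=[-0.7295]
Step 11: x=[3.3613] v=[-0.6312]
Step 12: x=[3.2854] v=[-0.5059]
Step 13: x=[3.2316] v=[-0.3589]
Step 14: x=[3.2021] v=[-0.1965]
Step 15: x=[3.1982] v=[-0.0257]
Step 16: x=[3.2201] v=[0.1462]
First v>=0 after going negative at step 16, time=2.4000

Answer: 2.4000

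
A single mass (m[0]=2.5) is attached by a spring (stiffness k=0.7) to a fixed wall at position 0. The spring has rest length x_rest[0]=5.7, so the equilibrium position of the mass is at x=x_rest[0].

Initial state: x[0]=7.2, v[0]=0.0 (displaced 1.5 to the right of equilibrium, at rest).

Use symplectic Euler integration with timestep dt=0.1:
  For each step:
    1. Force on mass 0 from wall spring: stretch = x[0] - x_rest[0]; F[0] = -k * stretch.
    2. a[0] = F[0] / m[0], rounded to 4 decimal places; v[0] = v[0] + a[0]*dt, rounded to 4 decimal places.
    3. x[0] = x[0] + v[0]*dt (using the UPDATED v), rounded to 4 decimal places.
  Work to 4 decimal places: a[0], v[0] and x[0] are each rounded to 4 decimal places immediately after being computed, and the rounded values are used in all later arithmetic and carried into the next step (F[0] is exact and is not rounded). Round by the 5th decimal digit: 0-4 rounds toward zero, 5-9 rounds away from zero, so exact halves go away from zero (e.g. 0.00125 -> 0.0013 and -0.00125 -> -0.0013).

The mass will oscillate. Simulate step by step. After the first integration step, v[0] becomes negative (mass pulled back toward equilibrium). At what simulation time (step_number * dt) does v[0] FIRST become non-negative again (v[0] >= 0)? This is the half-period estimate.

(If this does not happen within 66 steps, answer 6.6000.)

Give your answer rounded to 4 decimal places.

Answer: 6.0000

Derivation:
Step 0: x=[7.2000] v=[0.0000]
Step 1: x=[7.1958] v=[-0.0420]
Step 2: x=[7.1874] v=[-0.0839]
Step 3: x=[7.1748] v=[-0.1256]
Step 4: x=[7.1581] v=[-0.1669]
Step 5: x=[7.1373] v=[-0.2077]
Step 6: x=[7.1125] v=[-0.2479]
Step 7: x=[7.0838] v=[-0.2875]
Step 8: x=[7.0512] v=[-0.3263]
Step 9: x=[7.0148] v=[-0.3641]
Step 10: x=[6.9747] v=[-0.4009]
Step 11: x=[6.9310] v=[-0.4366]
Step 12: x=[6.8839] v=[-0.4711]
Step 13: x=[6.8335] v=[-0.5043]
Step 14: x=[6.7799] v=[-0.5360]
Step 15: x=[6.7233] v=[-0.5662]
Step 16: x=[6.6638] v=[-0.5949]
Step 17: x=[6.6016] v=[-0.6219]
Step 18: x=[6.5369] v=[-0.6471]
Step 19: x=[6.4699] v=[-0.6705]
Step 20: x=[6.4007] v=[-0.6921]
Step 21: x=[6.3295] v=[-0.7117]
Step 22: x=[6.2566] v=[-0.7293]
Step 23: x=[6.1821] v=[-0.7449]
Step 24: x=[6.1063] v=[-0.7584]
Step 25: x=[6.0293] v=[-0.7698]
Step 26: x=[5.9514] v=[-0.7790]
Step 27: x=[5.8728] v=[-0.7860]
Step 28: x=[5.7937] v=[-0.7908]
Step 29: x=[5.7144] v=[-0.7934]
Step 30: x=[5.6350] v=[-0.7938]
Step 31: x=[5.5558] v=[-0.7920]
Step 32: x=[5.4770] v=[-0.7880]
Step 33: x=[5.3988] v=[-0.7818]
Step 34: x=[5.3215] v=[-0.7734]
Step 35: x=[5.2452] v=[-0.7628]
Step 36: x=[5.1702] v=[-0.7501]
Step 37: x=[5.0967] v=[-0.7353]
Step 38: x=[5.0249] v=[-0.7184]
Step 39: x=[4.9550] v=[-0.6995]
Step 40: x=[4.8871] v=[-0.6786]
Step 41: x=[4.8215] v=[-0.6558]
Step 42: x=[4.7584] v=[-0.6312]
Step 43: x=[4.6979] v=[-0.6048]
Step 44: x=[4.6402] v=[-0.5767]
Step 45: x=[4.5855] v=[-0.5470]
Step 46: x=[4.5339] v=[-0.5158]
Step 47: x=[4.4856] v=[-0.4832]
Step 48: x=[4.4407] v=[-0.4492]
Step 49: x=[4.3993] v=[-0.4139]
Step 50: x=[4.3616] v=[-0.3775]
Step 51: x=[4.3276] v=[-0.3400]
Step 52: x=[4.2974] v=[-0.3016]
Step 53: x=[4.2712] v=[-0.2623]
Step 54: x=[4.2490] v=[-0.2223]
Step 55: x=[4.2308] v=[-0.1817]
Step 56: x=[4.2167] v=[-0.1406]
Step 57: x=[4.2068] v=[-0.0991]
Step 58: x=[4.2011] v=[-0.0573]
Step 59: x=[4.1996] v=[-0.0153]
Step 60: x=[4.2023] v=[0.0267]
First v>=0 after going negative at step 60, time=6.0000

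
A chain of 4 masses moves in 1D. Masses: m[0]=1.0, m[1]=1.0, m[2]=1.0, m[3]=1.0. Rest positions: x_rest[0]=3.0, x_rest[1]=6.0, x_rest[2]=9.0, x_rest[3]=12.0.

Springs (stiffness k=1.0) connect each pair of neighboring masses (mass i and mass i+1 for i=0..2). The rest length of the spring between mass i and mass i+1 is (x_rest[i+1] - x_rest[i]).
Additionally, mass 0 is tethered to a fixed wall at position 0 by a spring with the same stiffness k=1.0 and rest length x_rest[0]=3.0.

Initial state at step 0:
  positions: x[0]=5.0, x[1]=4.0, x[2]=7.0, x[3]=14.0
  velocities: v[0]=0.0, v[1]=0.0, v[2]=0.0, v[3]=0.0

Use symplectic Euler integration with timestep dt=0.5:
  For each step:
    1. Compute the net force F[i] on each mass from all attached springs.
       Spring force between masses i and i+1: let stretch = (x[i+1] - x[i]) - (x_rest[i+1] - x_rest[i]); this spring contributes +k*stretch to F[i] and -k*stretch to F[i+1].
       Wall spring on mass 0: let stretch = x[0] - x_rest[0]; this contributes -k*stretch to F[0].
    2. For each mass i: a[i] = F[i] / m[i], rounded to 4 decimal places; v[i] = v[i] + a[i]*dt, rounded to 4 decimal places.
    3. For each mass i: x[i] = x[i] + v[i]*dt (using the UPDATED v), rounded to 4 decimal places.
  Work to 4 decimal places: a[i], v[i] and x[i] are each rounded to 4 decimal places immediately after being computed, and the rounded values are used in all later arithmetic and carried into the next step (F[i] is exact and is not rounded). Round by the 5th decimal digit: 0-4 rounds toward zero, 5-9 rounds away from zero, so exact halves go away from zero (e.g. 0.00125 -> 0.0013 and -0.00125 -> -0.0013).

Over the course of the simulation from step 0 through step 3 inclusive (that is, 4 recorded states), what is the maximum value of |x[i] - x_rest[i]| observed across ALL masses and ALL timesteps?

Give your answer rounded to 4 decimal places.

Step 0: x=[5.0000 4.0000 7.0000 14.0000] v=[0.0000 0.0000 0.0000 0.0000]
Step 1: x=[3.5000 5.0000 8.0000 13.0000] v=[-3.0000 2.0000 2.0000 -2.0000]
Step 2: x=[1.5000 6.3750 9.5000 11.5000] v=[-4.0000 2.7500 3.0000 -3.0000]
Step 3: x=[0.3438 7.3125 10.7188 10.2500] v=[-2.3125 1.8750 2.4375 -2.5000]
Max displacement = 2.6562

Answer: 2.6562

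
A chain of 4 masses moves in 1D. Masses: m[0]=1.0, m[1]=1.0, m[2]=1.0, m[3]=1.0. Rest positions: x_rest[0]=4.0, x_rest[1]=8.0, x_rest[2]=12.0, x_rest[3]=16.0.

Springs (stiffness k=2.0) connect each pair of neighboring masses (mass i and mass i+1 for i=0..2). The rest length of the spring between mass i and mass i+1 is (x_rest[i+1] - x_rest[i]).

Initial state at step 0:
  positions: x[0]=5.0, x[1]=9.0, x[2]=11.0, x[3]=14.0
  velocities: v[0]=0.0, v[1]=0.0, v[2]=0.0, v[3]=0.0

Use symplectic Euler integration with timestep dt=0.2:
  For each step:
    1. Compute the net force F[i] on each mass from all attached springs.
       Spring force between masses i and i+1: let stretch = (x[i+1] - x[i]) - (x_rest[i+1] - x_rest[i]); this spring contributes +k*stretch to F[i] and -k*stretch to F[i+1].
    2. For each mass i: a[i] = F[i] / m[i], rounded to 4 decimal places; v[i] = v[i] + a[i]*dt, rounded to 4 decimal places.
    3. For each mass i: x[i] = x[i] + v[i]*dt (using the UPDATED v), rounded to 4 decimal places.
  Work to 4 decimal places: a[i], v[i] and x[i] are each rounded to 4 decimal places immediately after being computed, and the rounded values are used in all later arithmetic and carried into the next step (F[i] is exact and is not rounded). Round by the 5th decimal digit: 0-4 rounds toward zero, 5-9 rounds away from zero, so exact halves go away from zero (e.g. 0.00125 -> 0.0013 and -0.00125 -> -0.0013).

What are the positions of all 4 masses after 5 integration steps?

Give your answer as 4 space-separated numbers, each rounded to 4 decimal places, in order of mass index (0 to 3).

Answer: 4.6445 7.5221 11.6714 15.1619

Derivation:
Step 0: x=[5.0000 9.0000 11.0000 14.0000] v=[0.0000 0.0000 0.0000 0.0000]
Step 1: x=[5.0000 8.8400 11.0800 14.0800] v=[0.0000 -0.8000 0.4000 0.4000]
Step 2: x=[4.9872 8.5520 11.2208 14.2400] v=[-0.0640 -1.4400 0.7040 0.8000]
Step 3: x=[4.9396 8.1923 11.3896 14.4785] v=[-0.2381 -1.7984 0.8442 1.1923]
Step 4: x=[4.8322 7.8282 11.5498 14.7898] v=[-0.5370 -1.8206 0.8008 1.5567]
Step 5: x=[4.6445 7.5221 11.6714 15.1619] v=[-0.9386 -1.5304 0.6082 1.8607]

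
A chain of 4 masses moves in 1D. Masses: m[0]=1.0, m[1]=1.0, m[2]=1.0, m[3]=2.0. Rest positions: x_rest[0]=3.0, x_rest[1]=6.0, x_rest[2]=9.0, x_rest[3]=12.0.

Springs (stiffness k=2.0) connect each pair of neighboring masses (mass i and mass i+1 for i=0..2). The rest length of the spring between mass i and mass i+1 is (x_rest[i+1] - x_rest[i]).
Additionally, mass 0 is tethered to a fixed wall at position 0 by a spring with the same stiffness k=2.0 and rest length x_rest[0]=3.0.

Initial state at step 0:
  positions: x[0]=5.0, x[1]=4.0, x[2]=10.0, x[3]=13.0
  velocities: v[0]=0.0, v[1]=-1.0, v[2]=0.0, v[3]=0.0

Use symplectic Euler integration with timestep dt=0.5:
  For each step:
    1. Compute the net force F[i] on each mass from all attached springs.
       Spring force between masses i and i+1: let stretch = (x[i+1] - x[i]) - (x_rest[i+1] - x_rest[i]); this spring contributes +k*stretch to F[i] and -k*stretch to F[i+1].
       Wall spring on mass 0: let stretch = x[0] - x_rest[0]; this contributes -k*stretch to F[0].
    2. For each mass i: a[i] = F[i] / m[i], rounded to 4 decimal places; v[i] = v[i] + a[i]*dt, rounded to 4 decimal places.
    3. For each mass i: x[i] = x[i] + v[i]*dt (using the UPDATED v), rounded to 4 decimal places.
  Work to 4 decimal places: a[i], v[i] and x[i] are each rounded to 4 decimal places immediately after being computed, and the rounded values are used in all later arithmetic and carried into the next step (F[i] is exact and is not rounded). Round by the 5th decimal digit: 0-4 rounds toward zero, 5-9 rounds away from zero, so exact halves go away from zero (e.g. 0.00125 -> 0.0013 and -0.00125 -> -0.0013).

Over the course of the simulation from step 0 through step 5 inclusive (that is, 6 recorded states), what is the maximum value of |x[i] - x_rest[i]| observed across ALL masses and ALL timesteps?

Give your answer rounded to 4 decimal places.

Answer: 2.5000

Derivation:
Step 0: x=[5.0000 4.0000 10.0000 13.0000] v=[0.0000 -1.0000 0.0000 0.0000]
Step 1: x=[2.0000 7.0000 8.5000 13.0000] v=[-6.0000 6.0000 -3.0000 0.0000]
Step 2: x=[0.5000 8.2500 8.5000 12.6250] v=[-3.0000 2.5000 0.0000 -0.7500]
Step 3: x=[2.6250 5.7500 10.4375 11.9688] v=[4.2500 -5.0000 3.8750 -1.3125]
Step 4: x=[5.0000 4.0313 10.7969 11.6797] v=[4.7500 -3.4375 0.7188 -0.5782]
Step 5: x=[4.3907 6.1797 8.2149 11.9199] v=[-1.2187 4.2968 -5.1640 0.4804]
Max displacement = 2.5000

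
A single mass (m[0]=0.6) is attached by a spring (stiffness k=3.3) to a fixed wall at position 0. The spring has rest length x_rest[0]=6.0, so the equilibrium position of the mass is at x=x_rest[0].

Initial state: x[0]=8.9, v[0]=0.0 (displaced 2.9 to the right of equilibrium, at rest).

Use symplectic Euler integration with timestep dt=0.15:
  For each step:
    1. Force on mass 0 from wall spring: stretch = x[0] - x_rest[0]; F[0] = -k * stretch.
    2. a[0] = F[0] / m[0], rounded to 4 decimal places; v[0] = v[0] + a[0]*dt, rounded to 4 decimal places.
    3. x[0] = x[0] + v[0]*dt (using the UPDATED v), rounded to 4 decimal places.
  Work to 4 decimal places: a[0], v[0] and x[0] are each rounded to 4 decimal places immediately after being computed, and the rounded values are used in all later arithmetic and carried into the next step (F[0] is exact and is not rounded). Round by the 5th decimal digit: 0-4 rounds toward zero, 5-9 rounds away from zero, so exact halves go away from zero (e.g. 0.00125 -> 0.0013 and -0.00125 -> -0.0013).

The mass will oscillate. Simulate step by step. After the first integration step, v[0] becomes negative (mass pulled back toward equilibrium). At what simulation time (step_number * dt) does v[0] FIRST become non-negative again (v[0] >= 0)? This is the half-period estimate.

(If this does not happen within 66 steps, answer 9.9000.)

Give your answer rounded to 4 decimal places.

Step 0: x=[8.9000] v=[0.0000]
Step 1: x=[8.5411] v=[-2.3925]
Step 2: x=[7.8678] v=[-4.4889]
Step 3: x=[6.9633] v=[-6.0298]
Step 4: x=[5.9396] v=[-6.8245]
Step 5: x=[4.9234] v=[-6.7747]
Step 6: x=[4.0404] v=[-5.8865]
Step 7: x=[3.3999] v=[-4.2698]
Step 8: x=[3.0812] v=[-2.1247]
Step 9: x=[3.1237] v=[0.2833]
First v>=0 after going negative at step 9, time=1.3500

Answer: 1.3500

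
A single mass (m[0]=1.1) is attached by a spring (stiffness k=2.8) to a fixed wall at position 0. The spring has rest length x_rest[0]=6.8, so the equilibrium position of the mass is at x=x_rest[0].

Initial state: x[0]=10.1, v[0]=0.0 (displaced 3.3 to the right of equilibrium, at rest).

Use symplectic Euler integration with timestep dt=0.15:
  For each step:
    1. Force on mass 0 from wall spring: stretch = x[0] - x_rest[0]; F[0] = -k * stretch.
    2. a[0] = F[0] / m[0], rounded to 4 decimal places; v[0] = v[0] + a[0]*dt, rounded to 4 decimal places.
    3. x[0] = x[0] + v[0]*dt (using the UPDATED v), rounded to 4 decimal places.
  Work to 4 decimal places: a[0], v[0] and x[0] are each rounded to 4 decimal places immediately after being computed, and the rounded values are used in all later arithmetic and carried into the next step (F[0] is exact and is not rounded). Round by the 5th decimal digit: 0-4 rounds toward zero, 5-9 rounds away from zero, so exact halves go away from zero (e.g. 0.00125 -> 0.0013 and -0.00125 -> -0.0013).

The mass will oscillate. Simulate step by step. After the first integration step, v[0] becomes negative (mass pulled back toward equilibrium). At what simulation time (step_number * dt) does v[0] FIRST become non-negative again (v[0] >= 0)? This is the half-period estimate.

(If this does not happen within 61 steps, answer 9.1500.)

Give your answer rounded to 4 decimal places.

Answer: 2.1000

Derivation:
Step 0: x=[10.1000] v=[0.0000]
Step 1: x=[9.9110] v=[-1.2600]
Step 2: x=[9.5438] v=[-2.4478]
Step 3: x=[9.0195] v=[-3.4954]
Step 4: x=[8.3681] v=[-4.3428]
Step 5: x=[7.6269] v=[-4.9415]
Step 6: x=[6.8383] v=[-5.2572]
Step 7: x=[6.0475] v=[-5.2718]
Step 8: x=[5.2998] v=[-4.9845]
Step 9: x=[4.6380] v=[-4.4117]
Step 10: x=[4.1001] v=[-3.5862]
Step 11: x=[3.7168] v=[-2.5553]
Step 12: x=[3.5101] v=[-1.3781]
Step 13: x=[3.4918] v=[-0.1220]
Step 14: x=[3.6630] v=[1.1411]
First v>=0 after going negative at step 14, time=2.1000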